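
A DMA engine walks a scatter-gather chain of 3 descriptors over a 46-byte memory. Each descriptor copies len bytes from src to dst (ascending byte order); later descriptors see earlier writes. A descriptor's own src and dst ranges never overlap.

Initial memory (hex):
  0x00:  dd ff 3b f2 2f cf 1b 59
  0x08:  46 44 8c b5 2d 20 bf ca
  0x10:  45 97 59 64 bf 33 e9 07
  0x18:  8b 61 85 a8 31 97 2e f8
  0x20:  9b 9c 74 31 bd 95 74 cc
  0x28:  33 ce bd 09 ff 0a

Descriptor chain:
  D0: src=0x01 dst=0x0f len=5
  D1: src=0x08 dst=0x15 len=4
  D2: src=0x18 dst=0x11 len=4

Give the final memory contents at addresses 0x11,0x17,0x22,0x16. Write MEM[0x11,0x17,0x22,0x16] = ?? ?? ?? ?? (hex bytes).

MEM[0x11,0x17,0x22,0x16] = b5 8c 74 44

  after D0: wrote 5B at 0x0f = ff3bf22fcf
  after D1: wrote 4B at 0x15 = 46448cb5
  after D2: wrote 4B at 0x11 = b56185a8
query mem[0x11]=0xb5, mem[0x17]=0x8c, mem[0x22]=0x74, mem[0x16]=0x44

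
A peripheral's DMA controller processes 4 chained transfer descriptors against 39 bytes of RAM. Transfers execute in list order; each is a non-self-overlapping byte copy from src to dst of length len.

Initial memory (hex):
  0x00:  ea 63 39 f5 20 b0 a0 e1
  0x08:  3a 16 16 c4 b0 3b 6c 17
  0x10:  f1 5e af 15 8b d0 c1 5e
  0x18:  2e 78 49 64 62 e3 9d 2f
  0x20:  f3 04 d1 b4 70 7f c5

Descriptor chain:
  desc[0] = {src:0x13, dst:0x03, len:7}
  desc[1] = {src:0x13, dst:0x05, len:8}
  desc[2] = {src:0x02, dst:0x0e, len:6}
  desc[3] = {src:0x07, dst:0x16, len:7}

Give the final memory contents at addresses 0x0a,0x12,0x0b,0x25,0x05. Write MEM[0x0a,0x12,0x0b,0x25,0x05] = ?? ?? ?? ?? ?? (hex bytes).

  after D0: wrote 7B at 0x03 = 158bd0c15e2e78
  after D1: wrote 8B at 0x05 = 158bd0c15e2e7849
  after D2: wrote 6B at 0x0e = 39158b158bd0
  after D3: wrote 7B at 0x16 = d0c15e2e78493b
query mem[0x0a]=0x2e, mem[0x12]=0x8b, mem[0x0b]=0x78, mem[0x25]=0x7f, mem[0x05]=0x15

MEM[0x0a,0x12,0x0b,0x25,0x05] = 2e 8b 78 7f 15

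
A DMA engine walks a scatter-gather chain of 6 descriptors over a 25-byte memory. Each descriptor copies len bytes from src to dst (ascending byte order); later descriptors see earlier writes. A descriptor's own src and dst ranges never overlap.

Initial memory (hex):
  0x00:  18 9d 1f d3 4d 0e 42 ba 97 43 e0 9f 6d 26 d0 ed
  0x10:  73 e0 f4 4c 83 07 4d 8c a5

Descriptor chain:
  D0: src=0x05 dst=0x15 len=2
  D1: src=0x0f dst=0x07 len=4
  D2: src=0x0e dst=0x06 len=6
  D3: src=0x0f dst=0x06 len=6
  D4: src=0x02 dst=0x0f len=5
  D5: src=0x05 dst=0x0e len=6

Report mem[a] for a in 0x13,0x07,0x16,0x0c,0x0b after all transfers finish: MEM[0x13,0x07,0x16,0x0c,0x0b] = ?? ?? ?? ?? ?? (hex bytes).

MEM[0x13,0x07,0x16,0x0c,0x0b] = 4c 73 42 6d 83

  after D0: wrote 2B at 0x15 = 0e42
  after D1: wrote 4B at 0x07 = ed73e0f4
  after D2: wrote 6B at 0x06 = d0ed73e0f44c
  after D3: wrote 6B at 0x06 = ed73e0f44c83
  after D4: wrote 5B at 0x0f = 1fd34d0eed
  after D5: wrote 6B at 0x0e = 0eed73e0f44c
query mem[0x13]=0x4c, mem[0x07]=0x73, mem[0x16]=0x42, mem[0x0c]=0x6d, mem[0x0b]=0x83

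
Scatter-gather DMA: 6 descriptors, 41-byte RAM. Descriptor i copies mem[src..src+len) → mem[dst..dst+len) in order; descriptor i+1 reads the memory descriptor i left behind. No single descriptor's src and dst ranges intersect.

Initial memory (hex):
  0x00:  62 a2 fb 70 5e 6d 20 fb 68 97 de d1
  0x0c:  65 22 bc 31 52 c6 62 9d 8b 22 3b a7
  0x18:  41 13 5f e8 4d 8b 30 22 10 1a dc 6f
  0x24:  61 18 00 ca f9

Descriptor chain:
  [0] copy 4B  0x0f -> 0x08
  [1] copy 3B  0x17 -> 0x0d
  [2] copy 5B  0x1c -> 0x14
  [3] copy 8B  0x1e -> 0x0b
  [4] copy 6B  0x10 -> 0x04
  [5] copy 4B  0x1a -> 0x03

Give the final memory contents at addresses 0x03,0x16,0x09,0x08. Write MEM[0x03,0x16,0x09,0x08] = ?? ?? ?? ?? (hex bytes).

#0 dst[0x08+4] := {0x31,0x52,0xc6,0x62}
#1 dst[0x0d+3] := {0xa7,0x41,0x13}
#2 dst[0x14+5] := {0x4d,0x8b,0x30,0x22,0x10}
#3 dst[0x0b+8] := {0x30,0x22,0x10,0x1a,0xdc,0x6f,0x61,0x18}
#4 dst[0x04+6] := {0x6f,0x61,0x18,0x9d,0x4d,0x8b}
#5 dst[0x03+4] := {0x5f,0xe8,0x4d,0x8b}
query mem[0x03]=0x5f, mem[0x16]=0x30, mem[0x09]=0x8b, mem[0x08]=0x4d

MEM[0x03,0x16,0x09,0x08] = 5f 30 8b 4d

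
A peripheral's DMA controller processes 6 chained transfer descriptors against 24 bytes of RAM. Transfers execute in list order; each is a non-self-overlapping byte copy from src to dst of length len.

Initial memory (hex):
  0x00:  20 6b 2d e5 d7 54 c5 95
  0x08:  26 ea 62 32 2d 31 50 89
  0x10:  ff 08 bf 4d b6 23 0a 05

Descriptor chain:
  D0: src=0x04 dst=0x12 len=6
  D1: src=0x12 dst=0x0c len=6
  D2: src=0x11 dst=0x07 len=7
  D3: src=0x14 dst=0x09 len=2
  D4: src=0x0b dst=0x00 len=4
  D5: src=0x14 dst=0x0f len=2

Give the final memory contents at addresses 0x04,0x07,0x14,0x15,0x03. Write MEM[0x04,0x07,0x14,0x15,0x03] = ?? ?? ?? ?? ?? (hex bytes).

  after D0: wrote 6B at 0x12 = d754c59526ea
  after D1: wrote 6B at 0x0c = d754c59526ea
  after D2: wrote 7B at 0x07 = ead754c59526ea
  after D3: wrote 2B at 0x09 = c595
  after D4: wrote 4B at 0x00 = 9526eac5
  after D5: wrote 2B at 0x0f = c595
query mem[0x04]=0xd7, mem[0x07]=0xea, mem[0x14]=0xc5, mem[0x15]=0x95, mem[0x03]=0xc5

MEM[0x04,0x07,0x14,0x15,0x03] = d7 ea c5 95 c5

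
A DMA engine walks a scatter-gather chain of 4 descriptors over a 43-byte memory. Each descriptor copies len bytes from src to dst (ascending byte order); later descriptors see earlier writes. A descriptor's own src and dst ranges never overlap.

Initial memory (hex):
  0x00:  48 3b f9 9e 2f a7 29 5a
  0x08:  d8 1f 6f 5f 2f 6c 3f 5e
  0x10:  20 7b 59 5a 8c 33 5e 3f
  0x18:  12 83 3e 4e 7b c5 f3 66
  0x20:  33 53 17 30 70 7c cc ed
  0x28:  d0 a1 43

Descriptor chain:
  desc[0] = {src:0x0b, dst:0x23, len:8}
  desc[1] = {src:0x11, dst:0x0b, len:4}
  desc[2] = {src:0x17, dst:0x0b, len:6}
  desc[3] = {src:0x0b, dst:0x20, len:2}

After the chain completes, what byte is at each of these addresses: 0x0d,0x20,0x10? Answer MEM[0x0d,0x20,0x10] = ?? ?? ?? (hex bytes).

MEM[0x0d,0x20,0x10] = 83 3f 7b

[0] 0x0b->0x23 len=8 : 5f 2f 6c 3f 5e 20 7b 59
[1] 0x11->0x0b len=4 : 7b 59 5a 8c
[2] 0x17->0x0b len=6 : 3f 12 83 3e 4e 7b
[3] 0x0b->0x20 len=2 : 3f 12
query mem[0x0d]=0x83, mem[0x20]=0x3f, mem[0x10]=0x7b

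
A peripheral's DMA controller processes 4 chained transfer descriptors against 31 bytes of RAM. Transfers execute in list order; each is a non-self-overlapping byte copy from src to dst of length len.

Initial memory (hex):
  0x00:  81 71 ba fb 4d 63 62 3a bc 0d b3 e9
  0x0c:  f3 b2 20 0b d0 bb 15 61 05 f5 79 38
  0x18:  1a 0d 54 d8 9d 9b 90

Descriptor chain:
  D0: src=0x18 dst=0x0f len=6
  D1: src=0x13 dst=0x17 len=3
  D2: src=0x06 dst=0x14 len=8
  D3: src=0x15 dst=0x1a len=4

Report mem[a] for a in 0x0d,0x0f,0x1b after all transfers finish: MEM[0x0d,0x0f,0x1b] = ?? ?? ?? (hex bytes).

MEM[0x0d,0x0f,0x1b] = b2 1a bc

#0 dst[0x0f+6] := {0x1a,0x0d,0x54,0xd8,0x9d,0x9b}
#1 dst[0x17+3] := {0x9d,0x9b,0xf5}
#2 dst[0x14+8] := {0x62,0x3a,0xbc,0x0d,0xb3,0xe9,0xf3,0xb2}
#3 dst[0x1a+4] := {0x3a,0xbc,0x0d,0xb3}
query mem[0x0d]=0xb2, mem[0x0f]=0x1a, mem[0x1b]=0xbc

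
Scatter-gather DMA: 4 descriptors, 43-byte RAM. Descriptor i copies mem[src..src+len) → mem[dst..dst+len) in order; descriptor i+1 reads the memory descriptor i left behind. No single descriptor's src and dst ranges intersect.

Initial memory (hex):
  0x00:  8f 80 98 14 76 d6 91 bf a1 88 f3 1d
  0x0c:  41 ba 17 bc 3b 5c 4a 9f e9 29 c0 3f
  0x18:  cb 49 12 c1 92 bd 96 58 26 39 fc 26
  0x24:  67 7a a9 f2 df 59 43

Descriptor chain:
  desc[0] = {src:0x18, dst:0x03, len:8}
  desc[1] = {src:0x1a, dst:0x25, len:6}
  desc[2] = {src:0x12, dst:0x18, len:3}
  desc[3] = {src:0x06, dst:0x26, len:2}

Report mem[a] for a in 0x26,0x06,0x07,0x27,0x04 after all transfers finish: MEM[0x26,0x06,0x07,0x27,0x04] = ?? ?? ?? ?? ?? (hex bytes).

MEM[0x26,0x06,0x07,0x27,0x04] = c1 c1 92 92 49

#0 dst[0x03+8] := {0xcb,0x49,0x12,0xc1,0x92,0xbd,0x96,0x58}
#1 dst[0x25+6] := {0x12,0xc1,0x92,0xbd,0x96,0x58}
#2 dst[0x18+3] := {0x4a,0x9f,0xe9}
#3 dst[0x26+2] := {0xc1,0x92}
query mem[0x26]=0xc1, mem[0x06]=0xc1, mem[0x07]=0x92, mem[0x27]=0x92, mem[0x04]=0x49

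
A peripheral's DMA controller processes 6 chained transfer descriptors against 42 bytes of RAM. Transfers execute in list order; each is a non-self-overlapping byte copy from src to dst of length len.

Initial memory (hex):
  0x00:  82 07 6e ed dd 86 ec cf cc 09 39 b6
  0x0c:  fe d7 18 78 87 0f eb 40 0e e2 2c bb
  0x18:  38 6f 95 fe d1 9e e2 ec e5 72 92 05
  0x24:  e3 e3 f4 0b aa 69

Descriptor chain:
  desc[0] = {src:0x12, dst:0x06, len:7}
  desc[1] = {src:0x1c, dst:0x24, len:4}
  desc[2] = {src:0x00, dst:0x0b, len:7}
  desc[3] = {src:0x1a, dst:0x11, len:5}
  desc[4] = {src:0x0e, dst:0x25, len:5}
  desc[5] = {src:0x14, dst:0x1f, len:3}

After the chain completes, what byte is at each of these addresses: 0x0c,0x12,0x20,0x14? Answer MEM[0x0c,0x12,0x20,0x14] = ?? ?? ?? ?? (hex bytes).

MEM[0x0c,0x12,0x20,0x14] = 07 fe e2 9e

[0] 0x12->0x06 len=7 : eb 40 0e e2 2c bb 38
[1] 0x1c->0x24 len=4 : d1 9e e2 ec
[2] 0x00->0x0b len=7 : 82 07 6e ed dd 86 eb
[3] 0x1a->0x11 len=5 : 95 fe d1 9e e2
[4] 0x0e->0x25 len=5 : ed dd 86 95 fe
[5] 0x14->0x1f len=3 : 9e e2 2c
query mem[0x0c]=0x07, mem[0x12]=0xfe, mem[0x20]=0xe2, mem[0x14]=0x9e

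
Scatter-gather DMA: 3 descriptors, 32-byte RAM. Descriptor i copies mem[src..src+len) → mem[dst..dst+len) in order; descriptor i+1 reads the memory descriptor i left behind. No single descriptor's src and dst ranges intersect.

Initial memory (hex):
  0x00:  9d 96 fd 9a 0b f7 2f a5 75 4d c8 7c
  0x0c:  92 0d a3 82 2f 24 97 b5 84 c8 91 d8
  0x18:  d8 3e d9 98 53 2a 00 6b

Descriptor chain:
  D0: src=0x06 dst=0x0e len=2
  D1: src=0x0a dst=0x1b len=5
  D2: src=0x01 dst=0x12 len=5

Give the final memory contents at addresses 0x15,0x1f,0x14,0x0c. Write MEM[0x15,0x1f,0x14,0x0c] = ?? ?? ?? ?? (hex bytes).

  after D0: wrote 2B at 0x0e = 2fa5
  after D1: wrote 5B at 0x1b = c87c920d2f
  after D2: wrote 5B at 0x12 = 96fd9a0bf7
query mem[0x15]=0x0b, mem[0x1f]=0x2f, mem[0x14]=0x9a, mem[0x0c]=0x92

MEM[0x15,0x1f,0x14,0x0c] = 0b 2f 9a 92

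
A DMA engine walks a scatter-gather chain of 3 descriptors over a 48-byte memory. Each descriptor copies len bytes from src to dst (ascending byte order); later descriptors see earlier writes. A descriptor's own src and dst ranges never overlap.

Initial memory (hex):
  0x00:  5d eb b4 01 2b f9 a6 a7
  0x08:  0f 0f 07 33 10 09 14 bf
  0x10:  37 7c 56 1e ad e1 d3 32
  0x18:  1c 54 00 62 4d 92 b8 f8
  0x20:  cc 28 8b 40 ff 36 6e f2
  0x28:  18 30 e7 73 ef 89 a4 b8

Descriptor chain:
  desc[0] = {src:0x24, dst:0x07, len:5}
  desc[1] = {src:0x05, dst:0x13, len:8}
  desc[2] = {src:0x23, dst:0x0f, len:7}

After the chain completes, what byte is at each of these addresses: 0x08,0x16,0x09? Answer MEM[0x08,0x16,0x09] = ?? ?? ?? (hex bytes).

#0 dst[0x07+5] := {0xff,0x36,0x6e,0xf2,0x18}
#1 dst[0x13+8] := {0xf9,0xa6,0xff,0x36,0x6e,0xf2,0x18,0x10}
#2 dst[0x0f+7] := {0x40,0xff,0x36,0x6e,0xf2,0x18,0x30}
query mem[0x08]=0x36, mem[0x16]=0x36, mem[0x09]=0x6e

MEM[0x08,0x16,0x09] = 36 36 6e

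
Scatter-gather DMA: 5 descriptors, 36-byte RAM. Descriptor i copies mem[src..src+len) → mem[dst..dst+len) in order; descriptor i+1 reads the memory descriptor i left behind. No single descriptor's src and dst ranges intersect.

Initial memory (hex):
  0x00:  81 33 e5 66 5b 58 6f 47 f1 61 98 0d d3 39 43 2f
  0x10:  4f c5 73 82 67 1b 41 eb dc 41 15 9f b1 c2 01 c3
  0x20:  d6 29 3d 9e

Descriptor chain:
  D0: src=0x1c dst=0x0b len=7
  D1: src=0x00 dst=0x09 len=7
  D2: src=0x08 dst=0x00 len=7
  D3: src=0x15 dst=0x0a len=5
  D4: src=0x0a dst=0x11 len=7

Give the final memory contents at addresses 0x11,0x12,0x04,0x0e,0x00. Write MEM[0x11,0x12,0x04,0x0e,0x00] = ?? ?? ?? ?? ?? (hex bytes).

MEM[0x11,0x12,0x04,0x0e,0x00] = 1b 41 66 41 f1

#0 dst[0x0b+7] := {0xb1,0xc2,0x01,0xc3,0xd6,0x29,0x3d}
#1 dst[0x09+7] := {0x81,0x33,0xe5,0x66,0x5b,0x58,0x6f}
#2 dst[0x00+7] := {0xf1,0x81,0x33,0xe5,0x66,0x5b,0x58}
#3 dst[0x0a+5] := {0x1b,0x41,0xeb,0xdc,0x41}
#4 dst[0x11+7] := {0x1b,0x41,0xeb,0xdc,0x41,0x6f,0x29}
query mem[0x11]=0x1b, mem[0x12]=0x41, mem[0x04]=0x66, mem[0x0e]=0x41, mem[0x00]=0xf1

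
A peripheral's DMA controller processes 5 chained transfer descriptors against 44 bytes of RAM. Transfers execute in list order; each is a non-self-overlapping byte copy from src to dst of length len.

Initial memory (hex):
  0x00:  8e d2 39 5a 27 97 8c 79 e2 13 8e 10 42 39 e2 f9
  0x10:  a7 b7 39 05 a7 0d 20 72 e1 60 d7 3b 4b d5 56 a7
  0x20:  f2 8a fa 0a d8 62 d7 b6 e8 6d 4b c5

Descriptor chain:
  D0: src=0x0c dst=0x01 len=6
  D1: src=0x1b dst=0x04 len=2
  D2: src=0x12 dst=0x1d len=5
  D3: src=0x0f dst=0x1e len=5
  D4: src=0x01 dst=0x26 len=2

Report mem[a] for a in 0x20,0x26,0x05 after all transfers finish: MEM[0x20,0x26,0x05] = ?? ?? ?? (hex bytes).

#0 dst[0x01+6] := {0x42,0x39,0xe2,0xf9,0xa7,0xb7}
#1 dst[0x04+2] := {0x3b,0x4b}
#2 dst[0x1d+5] := {0x39,0x05,0xa7,0x0d,0x20}
#3 dst[0x1e+5] := {0xf9,0xa7,0xb7,0x39,0x05}
#4 dst[0x26+2] := {0x42,0x39}
query mem[0x20]=0xb7, mem[0x26]=0x42, mem[0x05]=0x4b

MEM[0x20,0x26,0x05] = b7 42 4b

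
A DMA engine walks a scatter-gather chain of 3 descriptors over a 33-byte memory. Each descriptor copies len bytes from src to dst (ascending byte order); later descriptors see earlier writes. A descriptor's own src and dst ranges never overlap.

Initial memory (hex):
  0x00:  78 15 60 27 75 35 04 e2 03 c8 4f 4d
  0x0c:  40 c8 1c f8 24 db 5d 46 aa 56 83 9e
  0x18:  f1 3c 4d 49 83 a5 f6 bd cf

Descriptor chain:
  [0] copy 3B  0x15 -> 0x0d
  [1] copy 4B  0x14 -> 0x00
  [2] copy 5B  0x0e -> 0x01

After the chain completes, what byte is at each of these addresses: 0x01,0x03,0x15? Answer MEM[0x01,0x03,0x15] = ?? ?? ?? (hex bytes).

MEM[0x01,0x03,0x15] = 83 24 56

D0: mem[0x0d..0x0f] <- [56 83 9e]
D1: mem[0x00..0x03] <- [aa 56 83 9e]
D2: mem[0x01..0x05] <- [83 9e 24 db 5d]
query mem[0x01]=0x83, mem[0x03]=0x24, mem[0x15]=0x56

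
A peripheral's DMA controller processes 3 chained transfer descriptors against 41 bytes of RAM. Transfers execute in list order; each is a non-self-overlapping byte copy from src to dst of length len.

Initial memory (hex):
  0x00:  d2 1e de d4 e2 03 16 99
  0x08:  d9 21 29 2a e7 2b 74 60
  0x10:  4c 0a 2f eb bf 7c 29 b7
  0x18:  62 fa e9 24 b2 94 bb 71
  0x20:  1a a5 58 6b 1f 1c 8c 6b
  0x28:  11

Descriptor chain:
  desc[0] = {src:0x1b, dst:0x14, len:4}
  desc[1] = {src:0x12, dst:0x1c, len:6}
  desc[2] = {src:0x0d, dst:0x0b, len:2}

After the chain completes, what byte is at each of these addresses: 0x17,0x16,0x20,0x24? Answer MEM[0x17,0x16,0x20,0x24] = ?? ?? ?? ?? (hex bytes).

  after D0: wrote 4B at 0x14 = 24b294bb
  after D1: wrote 6B at 0x1c = 2feb24b294bb
  after D2: wrote 2B at 0x0b = 2b74
query mem[0x17]=0xbb, mem[0x16]=0x94, mem[0x20]=0x94, mem[0x24]=0x1f

MEM[0x17,0x16,0x20,0x24] = bb 94 94 1f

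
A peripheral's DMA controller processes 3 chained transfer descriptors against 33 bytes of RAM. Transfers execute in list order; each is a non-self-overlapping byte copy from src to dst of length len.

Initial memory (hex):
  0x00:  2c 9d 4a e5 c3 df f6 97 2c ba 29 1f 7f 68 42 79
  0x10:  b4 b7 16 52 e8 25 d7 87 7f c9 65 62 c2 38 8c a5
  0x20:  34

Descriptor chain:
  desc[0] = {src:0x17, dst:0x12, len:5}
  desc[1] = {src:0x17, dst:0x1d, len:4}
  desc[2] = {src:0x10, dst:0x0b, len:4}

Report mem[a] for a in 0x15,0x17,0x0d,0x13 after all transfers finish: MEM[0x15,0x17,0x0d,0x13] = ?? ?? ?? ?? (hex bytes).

#0 dst[0x12+5] := {0x87,0x7f,0xc9,0x65,0x62}
#1 dst[0x1d+4] := {0x87,0x7f,0xc9,0x65}
#2 dst[0x0b+4] := {0xb4,0xb7,0x87,0x7f}
query mem[0x15]=0x65, mem[0x17]=0x87, mem[0x0d]=0x87, mem[0x13]=0x7f

MEM[0x15,0x17,0x0d,0x13] = 65 87 87 7f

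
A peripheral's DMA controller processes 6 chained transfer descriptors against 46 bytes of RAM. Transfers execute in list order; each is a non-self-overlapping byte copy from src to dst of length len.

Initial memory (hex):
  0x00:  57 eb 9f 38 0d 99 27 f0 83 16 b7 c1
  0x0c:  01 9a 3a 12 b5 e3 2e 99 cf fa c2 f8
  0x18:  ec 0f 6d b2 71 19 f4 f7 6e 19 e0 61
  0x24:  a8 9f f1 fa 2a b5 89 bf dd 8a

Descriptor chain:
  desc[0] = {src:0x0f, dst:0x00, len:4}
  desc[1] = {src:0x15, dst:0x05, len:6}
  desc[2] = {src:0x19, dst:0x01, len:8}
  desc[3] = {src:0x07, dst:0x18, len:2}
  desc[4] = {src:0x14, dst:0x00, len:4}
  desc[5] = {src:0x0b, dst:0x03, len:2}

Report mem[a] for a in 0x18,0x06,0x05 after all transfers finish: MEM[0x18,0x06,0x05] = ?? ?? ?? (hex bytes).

[0] 0x0f->0x00 len=4 : 12 b5 e3 2e
[1] 0x15->0x05 len=6 : fa c2 f8 ec 0f 6d
[2] 0x19->0x01 len=8 : 0f 6d b2 71 19 f4 f7 6e
[3] 0x07->0x18 len=2 : f7 6e
[4] 0x14->0x00 len=4 : cf fa c2 f8
[5] 0x0b->0x03 len=2 : c1 01
query mem[0x18]=0xf7, mem[0x06]=0xf4, mem[0x05]=0x19

MEM[0x18,0x06,0x05] = f7 f4 19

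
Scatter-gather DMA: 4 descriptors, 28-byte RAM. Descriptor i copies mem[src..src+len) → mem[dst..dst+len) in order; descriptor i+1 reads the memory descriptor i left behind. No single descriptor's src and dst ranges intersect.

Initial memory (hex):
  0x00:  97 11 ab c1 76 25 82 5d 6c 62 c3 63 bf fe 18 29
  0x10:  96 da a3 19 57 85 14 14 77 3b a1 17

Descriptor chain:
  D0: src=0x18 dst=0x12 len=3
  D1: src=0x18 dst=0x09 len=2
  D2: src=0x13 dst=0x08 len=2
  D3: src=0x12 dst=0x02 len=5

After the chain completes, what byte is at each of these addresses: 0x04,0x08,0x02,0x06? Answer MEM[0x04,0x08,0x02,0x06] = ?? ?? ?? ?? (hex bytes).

[0] 0x18->0x12 len=3 : 77 3b a1
[1] 0x18->0x09 len=2 : 77 3b
[2] 0x13->0x08 len=2 : 3b a1
[3] 0x12->0x02 len=5 : 77 3b a1 85 14
query mem[0x04]=0xa1, mem[0x08]=0x3b, mem[0x02]=0x77, mem[0x06]=0x14

MEM[0x04,0x08,0x02,0x06] = a1 3b 77 14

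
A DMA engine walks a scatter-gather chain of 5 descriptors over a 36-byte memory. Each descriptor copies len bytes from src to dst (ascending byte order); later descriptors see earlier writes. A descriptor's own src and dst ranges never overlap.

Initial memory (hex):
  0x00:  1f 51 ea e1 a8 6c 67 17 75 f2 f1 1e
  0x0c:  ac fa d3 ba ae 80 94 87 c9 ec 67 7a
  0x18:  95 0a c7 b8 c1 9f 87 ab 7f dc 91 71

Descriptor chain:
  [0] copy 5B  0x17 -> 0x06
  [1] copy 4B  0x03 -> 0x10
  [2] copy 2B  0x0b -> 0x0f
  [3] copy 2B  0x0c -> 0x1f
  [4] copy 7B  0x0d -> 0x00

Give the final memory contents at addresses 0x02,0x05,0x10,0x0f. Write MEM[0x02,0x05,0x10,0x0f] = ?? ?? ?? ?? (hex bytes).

D0: mem[0x06..0x0a] <- [7a 95 0a c7 b8]
D1: mem[0x10..0x13] <- [e1 a8 6c 7a]
D2: mem[0x0f..0x10] <- [1e ac]
D3: mem[0x1f..0x20] <- [ac fa]
D4: mem[0x00..0x06] <- [fa d3 1e ac a8 6c 7a]
query mem[0x02]=0x1e, mem[0x05]=0x6c, mem[0x10]=0xac, mem[0x0f]=0x1e

MEM[0x02,0x05,0x10,0x0f] = 1e 6c ac 1e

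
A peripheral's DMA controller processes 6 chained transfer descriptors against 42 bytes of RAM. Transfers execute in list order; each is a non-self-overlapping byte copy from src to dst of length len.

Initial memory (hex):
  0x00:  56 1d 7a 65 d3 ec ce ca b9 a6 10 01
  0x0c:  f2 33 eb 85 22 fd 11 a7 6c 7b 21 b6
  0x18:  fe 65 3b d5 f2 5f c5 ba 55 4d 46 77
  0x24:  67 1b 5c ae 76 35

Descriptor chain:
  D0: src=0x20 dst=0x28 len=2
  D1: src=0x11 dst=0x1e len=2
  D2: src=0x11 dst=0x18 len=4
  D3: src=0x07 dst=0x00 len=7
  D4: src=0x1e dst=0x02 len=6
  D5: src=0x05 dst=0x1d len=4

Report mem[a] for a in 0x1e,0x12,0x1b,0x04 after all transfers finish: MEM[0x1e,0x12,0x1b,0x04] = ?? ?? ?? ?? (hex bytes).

MEM[0x1e,0x12,0x1b,0x04] = 46 11 6c 55

  after D0: wrote 2B at 0x28 = 554d
  after D1: wrote 2B at 0x1e = fd11
  after D2: wrote 4B at 0x18 = fd11a76c
  after D3: wrote 7B at 0x00 = cab9a61001f233
  after D4: wrote 6B at 0x02 = fd11554d4677
  after D5: wrote 4B at 0x1d = 4d4677b9
query mem[0x1e]=0x46, mem[0x12]=0x11, mem[0x1b]=0x6c, mem[0x04]=0x55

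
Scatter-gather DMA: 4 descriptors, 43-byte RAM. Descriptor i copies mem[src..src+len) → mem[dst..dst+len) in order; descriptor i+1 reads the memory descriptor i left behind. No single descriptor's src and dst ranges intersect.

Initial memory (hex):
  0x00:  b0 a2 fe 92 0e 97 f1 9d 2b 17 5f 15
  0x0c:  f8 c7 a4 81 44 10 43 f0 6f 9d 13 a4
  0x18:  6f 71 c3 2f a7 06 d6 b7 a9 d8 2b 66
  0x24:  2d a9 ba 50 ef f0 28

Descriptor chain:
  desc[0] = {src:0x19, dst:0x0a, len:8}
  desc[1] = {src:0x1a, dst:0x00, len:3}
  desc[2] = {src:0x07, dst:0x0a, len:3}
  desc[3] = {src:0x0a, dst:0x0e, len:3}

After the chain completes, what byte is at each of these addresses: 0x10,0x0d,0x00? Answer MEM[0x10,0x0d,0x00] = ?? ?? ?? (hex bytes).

D0: mem[0x0a..0x11] <- [71 c3 2f a7 06 d6 b7 a9]
D1: mem[0x00..0x02] <- [c3 2f a7]
D2: mem[0x0a..0x0c] <- [9d 2b 17]
D3: mem[0x0e..0x10] <- [9d 2b 17]
query mem[0x10]=0x17, mem[0x0d]=0xa7, mem[0x00]=0xc3

MEM[0x10,0x0d,0x00] = 17 a7 c3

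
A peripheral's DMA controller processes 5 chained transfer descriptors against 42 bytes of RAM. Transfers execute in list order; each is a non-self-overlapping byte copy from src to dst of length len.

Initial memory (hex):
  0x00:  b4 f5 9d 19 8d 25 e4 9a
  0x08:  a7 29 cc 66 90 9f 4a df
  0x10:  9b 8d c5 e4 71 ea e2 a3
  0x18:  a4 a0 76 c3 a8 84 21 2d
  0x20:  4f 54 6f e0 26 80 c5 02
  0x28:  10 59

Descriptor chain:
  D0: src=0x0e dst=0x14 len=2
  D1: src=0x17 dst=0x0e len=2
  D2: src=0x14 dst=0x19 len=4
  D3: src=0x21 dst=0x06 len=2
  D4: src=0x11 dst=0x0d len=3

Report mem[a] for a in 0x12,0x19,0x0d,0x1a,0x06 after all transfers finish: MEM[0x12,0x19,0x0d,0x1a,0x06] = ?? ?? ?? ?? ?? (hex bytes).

MEM[0x12,0x19,0x0d,0x1a,0x06] = c5 4a 8d df 54

D0: mem[0x14..0x15] <- [4a df]
D1: mem[0x0e..0x0f] <- [a3 a4]
D2: mem[0x19..0x1c] <- [4a df e2 a3]
D3: mem[0x06..0x07] <- [54 6f]
D4: mem[0x0d..0x0f] <- [8d c5 e4]
query mem[0x12]=0xc5, mem[0x19]=0x4a, mem[0x0d]=0x8d, mem[0x1a]=0xdf, mem[0x06]=0x54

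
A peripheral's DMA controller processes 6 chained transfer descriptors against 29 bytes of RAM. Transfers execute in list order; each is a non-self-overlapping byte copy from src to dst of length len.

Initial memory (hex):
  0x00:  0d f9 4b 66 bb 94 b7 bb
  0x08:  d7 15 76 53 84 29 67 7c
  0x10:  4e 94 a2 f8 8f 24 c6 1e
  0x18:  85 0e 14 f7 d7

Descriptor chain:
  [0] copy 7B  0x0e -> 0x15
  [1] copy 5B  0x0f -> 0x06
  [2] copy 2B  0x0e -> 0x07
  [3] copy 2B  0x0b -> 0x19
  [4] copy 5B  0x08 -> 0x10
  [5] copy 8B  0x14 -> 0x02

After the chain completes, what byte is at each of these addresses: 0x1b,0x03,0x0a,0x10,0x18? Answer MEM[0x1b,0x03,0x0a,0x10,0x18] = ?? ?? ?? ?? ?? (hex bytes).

[0] 0x0e->0x15 len=7 : 67 7c 4e 94 a2 f8 8f
[1] 0x0f->0x06 len=5 : 7c 4e 94 a2 f8
[2] 0x0e->0x07 len=2 : 67 7c
[3] 0x0b->0x19 len=2 : 53 84
[4] 0x08->0x10 len=5 : 7c a2 f8 53 84
[5] 0x14->0x02 len=8 : 84 67 7c 4e 94 53 84 8f
query mem[0x1b]=0x8f, mem[0x03]=0x67, mem[0x0a]=0xf8, mem[0x10]=0x7c, mem[0x18]=0x94

MEM[0x1b,0x03,0x0a,0x10,0x18] = 8f 67 f8 7c 94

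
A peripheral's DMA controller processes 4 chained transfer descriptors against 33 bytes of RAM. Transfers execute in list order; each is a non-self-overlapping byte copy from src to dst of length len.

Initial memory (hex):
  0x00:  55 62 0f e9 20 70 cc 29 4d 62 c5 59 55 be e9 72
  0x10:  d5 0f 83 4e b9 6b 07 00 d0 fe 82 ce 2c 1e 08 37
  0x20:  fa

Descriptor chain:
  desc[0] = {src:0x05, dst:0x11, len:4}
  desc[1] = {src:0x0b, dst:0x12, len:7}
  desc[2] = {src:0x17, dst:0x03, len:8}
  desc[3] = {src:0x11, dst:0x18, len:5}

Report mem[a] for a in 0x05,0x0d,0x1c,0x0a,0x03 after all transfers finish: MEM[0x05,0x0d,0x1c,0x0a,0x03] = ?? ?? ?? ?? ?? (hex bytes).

MEM[0x05,0x0d,0x1c,0x0a,0x03] = fe be e9 08 d5

  after D0: wrote 4B at 0x11 = 70cc294d
  after D1: wrote 7B at 0x12 = 5955bee972d570
  after D2: wrote 8B at 0x03 = d570fe82ce2c1e08
  after D3: wrote 5B at 0x18 = 705955bee9
query mem[0x05]=0xfe, mem[0x0d]=0xbe, mem[0x1c]=0xe9, mem[0x0a]=0x08, mem[0x03]=0xd5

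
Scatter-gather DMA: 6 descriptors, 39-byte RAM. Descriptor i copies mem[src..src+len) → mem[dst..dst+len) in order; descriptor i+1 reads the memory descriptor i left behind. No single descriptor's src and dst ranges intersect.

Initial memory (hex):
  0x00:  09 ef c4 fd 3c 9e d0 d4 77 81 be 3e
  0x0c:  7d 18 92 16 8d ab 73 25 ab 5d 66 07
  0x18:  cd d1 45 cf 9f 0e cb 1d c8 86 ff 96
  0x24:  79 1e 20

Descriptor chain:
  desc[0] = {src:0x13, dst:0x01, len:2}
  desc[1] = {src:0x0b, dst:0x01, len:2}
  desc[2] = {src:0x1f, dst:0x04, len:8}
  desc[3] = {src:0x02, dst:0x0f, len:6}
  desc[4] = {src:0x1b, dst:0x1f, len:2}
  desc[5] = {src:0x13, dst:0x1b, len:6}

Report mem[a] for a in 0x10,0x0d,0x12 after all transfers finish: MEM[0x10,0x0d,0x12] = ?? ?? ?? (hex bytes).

MEM[0x10,0x0d,0x12] = fd 18 c8

  after D0: wrote 2B at 0x01 = 25ab
  after D1: wrote 2B at 0x01 = 3e7d
  after D2: wrote 8B at 0x04 = 1dc886ff96791e20
  after D3: wrote 6B at 0x0f = 7dfd1dc886ff
  after D4: wrote 2B at 0x1f = cf9f
  after D5: wrote 6B at 0x1b = 86ff5d6607cd
query mem[0x10]=0xfd, mem[0x0d]=0x18, mem[0x12]=0xc8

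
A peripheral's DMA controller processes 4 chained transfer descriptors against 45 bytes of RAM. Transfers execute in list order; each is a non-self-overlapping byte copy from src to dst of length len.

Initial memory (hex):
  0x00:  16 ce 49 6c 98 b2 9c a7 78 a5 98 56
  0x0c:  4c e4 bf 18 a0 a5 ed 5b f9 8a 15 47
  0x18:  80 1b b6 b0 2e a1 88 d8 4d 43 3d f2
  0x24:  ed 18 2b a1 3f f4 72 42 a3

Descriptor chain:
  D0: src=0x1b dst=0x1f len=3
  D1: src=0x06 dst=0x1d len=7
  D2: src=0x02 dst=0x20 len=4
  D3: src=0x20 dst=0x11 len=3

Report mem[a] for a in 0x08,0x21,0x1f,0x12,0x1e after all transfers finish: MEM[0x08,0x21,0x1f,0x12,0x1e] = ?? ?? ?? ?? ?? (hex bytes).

  after D0: wrote 3B at 0x1f = b02ea1
  after D1: wrote 7B at 0x1d = 9ca778a598564c
  after D2: wrote 4B at 0x20 = 496c98b2
  after D3: wrote 3B at 0x11 = 496c98
query mem[0x08]=0x78, mem[0x21]=0x6c, mem[0x1f]=0x78, mem[0x12]=0x6c, mem[0x1e]=0xa7

MEM[0x08,0x21,0x1f,0x12,0x1e] = 78 6c 78 6c a7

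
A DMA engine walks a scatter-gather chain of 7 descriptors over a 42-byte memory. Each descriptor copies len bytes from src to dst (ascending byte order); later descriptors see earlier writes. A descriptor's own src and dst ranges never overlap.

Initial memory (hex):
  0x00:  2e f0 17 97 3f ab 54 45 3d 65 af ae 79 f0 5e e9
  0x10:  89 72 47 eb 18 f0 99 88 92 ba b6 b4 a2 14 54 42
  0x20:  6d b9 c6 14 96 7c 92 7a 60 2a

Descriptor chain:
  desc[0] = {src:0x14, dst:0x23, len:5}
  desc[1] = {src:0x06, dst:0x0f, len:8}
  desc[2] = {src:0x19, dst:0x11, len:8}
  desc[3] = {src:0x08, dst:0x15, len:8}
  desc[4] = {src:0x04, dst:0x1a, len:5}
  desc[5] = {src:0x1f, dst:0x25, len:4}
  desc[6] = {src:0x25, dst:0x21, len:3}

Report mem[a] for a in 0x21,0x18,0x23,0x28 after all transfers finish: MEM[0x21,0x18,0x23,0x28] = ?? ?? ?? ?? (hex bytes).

[0] 0x14->0x23 len=5 : 18 f0 99 88 92
[1] 0x06->0x0f len=8 : 54 45 3d 65 af ae 79 f0
[2] 0x19->0x11 len=8 : ba b6 b4 a2 14 54 42 6d
[3] 0x08->0x15 len=8 : 3d 65 af ae 79 f0 5e 54
[4] 0x04->0x1a len=5 : 3f ab 54 45 3d
[5] 0x1f->0x25 len=4 : 42 6d b9 c6
[6] 0x25->0x21 len=3 : 42 6d b9
query mem[0x21]=0x42, mem[0x18]=0xae, mem[0x23]=0xb9, mem[0x28]=0xc6

MEM[0x21,0x18,0x23,0x28] = 42 ae b9 c6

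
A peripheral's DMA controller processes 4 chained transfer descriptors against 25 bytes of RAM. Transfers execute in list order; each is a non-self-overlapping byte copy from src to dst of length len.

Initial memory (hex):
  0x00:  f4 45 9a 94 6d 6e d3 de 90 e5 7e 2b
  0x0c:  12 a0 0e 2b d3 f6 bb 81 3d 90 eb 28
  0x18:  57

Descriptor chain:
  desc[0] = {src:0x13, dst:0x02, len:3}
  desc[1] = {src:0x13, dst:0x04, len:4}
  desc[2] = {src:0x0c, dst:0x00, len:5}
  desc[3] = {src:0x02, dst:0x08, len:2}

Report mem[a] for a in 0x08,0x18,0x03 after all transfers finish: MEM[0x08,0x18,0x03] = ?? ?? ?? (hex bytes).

MEM[0x08,0x18,0x03] = 0e 57 2b

[0] 0x13->0x02 len=3 : 81 3d 90
[1] 0x13->0x04 len=4 : 81 3d 90 eb
[2] 0x0c->0x00 len=5 : 12 a0 0e 2b d3
[3] 0x02->0x08 len=2 : 0e 2b
query mem[0x08]=0x0e, mem[0x18]=0x57, mem[0x03]=0x2b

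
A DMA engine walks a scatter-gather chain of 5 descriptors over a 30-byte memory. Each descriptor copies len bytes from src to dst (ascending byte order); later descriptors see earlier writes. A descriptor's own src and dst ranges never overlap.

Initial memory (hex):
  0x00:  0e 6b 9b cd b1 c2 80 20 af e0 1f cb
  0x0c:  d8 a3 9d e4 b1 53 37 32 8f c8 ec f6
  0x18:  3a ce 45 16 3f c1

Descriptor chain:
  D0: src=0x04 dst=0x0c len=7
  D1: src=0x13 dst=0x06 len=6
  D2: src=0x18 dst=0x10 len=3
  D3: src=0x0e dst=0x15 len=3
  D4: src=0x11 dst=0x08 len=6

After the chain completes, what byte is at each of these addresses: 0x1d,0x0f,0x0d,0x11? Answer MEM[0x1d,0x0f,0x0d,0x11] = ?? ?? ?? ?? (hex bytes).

MEM[0x1d,0x0f,0x0d,0x11] = c1 20 20 ce

  after D0: wrote 7B at 0x0c = b1c28020afe01f
  after D1: wrote 6B at 0x06 = 328fc8ecf63a
  after D2: wrote 3B at 0x10 = 3ace45
  after D3: wrote 3B at 0x15 = 80203a
  after D4: wrote 6B at 0x08 = ce45328f8020
query mem[0x1d]=0xc1, mem[0x0f]=0x20, mem[0x0d]=0x20, mem[0x11]=0xce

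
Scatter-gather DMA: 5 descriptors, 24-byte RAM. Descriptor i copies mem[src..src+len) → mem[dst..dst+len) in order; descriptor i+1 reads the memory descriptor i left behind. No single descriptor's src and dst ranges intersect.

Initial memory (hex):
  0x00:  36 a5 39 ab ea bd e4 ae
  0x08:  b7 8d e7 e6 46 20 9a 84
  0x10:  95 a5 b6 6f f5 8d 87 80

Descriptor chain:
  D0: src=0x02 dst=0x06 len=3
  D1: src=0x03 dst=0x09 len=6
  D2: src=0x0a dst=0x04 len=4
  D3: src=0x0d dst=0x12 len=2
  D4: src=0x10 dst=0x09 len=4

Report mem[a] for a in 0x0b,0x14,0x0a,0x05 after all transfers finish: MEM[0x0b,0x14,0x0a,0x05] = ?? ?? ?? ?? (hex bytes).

D0: mem[0x06..0x08] <- [39 ab ea]
D1: mem[0x09..0x0e] <- [ab ea bd 39 ab ea]
D2: mem[0x04..0x07] <- [ea bd 39 ab]
D3: mem[0x12..0x13] <- [ab ea]
D4: mem[0x09..0x0c] <- [95 a5 ab ea]
query mem[0x0b]=0xab, mem[0x14]=0xf5, mem[0x0a]=0xa5, mem[0x05]=0xbd

MEM[0x0b,0x14,0x0a,0x05] = ab f5 a5 bd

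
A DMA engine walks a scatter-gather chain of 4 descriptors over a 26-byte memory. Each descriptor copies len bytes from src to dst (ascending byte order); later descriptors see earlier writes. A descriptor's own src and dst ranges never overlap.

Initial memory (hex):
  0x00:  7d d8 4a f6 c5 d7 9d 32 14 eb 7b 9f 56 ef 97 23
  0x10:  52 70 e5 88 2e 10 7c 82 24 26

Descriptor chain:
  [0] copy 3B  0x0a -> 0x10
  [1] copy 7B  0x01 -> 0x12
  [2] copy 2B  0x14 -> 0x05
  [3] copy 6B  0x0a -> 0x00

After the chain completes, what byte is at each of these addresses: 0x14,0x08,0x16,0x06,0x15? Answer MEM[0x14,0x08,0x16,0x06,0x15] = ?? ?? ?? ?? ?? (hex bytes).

MEM[0x14,0x08,0x16,0x06,0x15] = f6 14 d7 c5 c5

D0: mem[0x10..0x12] <- [7b 9f 56]
D1: mem[0x12..0x18] <- [d8 4a f6 c5 d7 9d 32]
D2: mem[0x05..0x06] <- [f6 c5]
D3: mem[0x00..0x05] <- [7b 9f 56 ef 97 23]
query mem[0x14]=0xf6, mem[0x08]=0x14, mem[0x16]=0xd7, mem[0x06]=0xc5, mem[0x15]=0xc5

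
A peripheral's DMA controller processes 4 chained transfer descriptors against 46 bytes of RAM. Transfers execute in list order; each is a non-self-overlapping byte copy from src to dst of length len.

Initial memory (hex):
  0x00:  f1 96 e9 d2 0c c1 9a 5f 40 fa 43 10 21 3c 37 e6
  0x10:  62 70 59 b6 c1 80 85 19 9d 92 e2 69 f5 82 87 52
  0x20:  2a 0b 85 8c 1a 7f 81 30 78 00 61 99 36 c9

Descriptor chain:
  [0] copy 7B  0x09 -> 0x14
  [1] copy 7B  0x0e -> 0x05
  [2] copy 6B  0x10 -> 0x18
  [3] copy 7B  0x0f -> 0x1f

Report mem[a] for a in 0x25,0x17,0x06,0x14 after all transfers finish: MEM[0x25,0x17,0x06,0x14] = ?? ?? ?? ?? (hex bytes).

  after D0: wrote 7B at 0x14 = fa4310213c37e6
  after D1: wrote 7B at 0x05 = 37e6627059b6fa
  after D2: wrote 6B at 0x18 = 627059b6fa43
  after D3: wrote 7B at 0x1f = e6627059b6fa43
query mem[0x25]=0x43, mem[0x17]=0x21, mem[0x06]=0xe6, mem[0x14]=0xfa

MEM[0x25,0x17,0x06,0x14] = 43 21 e6 fa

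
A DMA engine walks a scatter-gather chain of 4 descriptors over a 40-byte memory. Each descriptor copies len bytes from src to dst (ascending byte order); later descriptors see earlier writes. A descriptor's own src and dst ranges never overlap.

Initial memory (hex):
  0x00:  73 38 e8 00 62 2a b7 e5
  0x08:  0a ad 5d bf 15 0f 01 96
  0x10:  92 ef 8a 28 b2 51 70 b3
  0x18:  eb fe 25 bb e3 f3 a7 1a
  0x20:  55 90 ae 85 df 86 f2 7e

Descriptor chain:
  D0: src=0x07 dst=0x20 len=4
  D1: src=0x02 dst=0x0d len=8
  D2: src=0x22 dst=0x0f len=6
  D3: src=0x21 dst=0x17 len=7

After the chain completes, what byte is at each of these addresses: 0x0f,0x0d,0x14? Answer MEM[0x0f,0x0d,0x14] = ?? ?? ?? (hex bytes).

#0 dst[0x20+4] := {0xe5,0x0a,0xad,0x5d}
#1 dst[0x0d+8] := {0xe8,0x00,0x62,0x2a,0xb7,0xe5,0x0a,0xad}
#2 dst[0x0f+6] := {0xad,0x5d,0xdf,0x86,0xf2,0x7e}
#3 dst[0x17+7] := {0x0a,0xad,0x5d,0xdf,0x86,0xf2,0x7e}
query mem[0x0f]=0xad, mem[0x0d]=0xe8, mem[0x14]=0x7e

MEM[0x0f,0x0d,0x14] = ad e8 7e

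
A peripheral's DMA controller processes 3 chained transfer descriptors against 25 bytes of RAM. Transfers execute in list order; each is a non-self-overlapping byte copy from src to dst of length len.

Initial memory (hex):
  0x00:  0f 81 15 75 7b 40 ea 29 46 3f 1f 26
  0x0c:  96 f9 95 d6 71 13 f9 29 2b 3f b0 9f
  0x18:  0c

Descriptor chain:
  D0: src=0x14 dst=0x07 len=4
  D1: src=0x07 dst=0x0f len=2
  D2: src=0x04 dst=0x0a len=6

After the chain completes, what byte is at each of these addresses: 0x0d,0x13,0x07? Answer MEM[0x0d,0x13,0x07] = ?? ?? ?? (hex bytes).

MEM[0x0d,0x13,0x07] = 2b 29 2b

[0] 0x14->0x07 len=4 : 2b 3f b0 9f
[1] 0x07->0x0f len=2 : 2b 3f
[2] 0x04->0x0a len=6 : 7b 40 ea 2b 3f b0
query mem[0x0d]=0x2b, mem[0x13]=0x29, mem[0x07]=0x2b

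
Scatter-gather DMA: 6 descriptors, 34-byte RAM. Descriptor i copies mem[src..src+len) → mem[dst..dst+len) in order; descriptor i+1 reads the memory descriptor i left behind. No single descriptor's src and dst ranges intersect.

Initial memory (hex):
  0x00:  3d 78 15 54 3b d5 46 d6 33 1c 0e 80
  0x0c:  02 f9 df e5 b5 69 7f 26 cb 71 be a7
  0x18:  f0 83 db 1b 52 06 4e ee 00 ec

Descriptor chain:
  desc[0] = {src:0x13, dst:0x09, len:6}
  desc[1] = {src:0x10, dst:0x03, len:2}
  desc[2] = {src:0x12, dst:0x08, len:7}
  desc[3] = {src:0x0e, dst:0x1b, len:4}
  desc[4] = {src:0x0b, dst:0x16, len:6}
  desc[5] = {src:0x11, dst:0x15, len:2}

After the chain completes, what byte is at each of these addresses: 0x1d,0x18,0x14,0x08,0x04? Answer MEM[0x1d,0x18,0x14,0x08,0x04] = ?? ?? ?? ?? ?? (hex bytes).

MEM[0x1d,0x18,0x14,0x08,0x04] = b5 a7 cb 7f 69

#0 dst[0x09+6] := {0x26,0xcb,0x71,0xbe,0xa7,0xf0}
#1 dst[0x03+2] := {0xb5,0x69}
#2 dst[0x08+7] := {0x7f,0x26,0xcb,0x71,0xbe,0xa7,0xf0}
#3 dst[0x1b+4] := {0xf0,0xe5,0xb5,0x69}
#4 dst[0x16+6] := {0x71,0xbe,0xa7,0xf0,0xe5,0xb5}
#5 dst[0x15+2] := {0x69,0x7f}
query mem[0x1d]=0xb5, mem[0x18]=0xa7, mem[0x14]=0xcb, mem[0x08]=0x7f, mem[0x04]=0x69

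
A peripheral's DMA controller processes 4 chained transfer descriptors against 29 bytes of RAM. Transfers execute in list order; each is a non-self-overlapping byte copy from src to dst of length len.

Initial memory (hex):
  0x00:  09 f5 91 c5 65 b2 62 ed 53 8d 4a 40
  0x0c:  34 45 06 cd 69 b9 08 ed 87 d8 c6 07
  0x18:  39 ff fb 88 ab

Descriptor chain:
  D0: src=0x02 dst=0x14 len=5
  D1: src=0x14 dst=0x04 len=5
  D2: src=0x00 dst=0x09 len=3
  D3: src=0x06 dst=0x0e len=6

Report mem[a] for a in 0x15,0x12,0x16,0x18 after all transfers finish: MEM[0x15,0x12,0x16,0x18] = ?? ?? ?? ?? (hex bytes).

MEM[0x15,0x12,0x16,0x18] = c5 f5 65 62

  after D0: wrote 5B at 0x14 = 91c565b262
  after D1: wrote 5B at 0x04 = 91c565b262
  after D2: wrote 3B at 0x09 = 09f591
  after D3: wrote 6B at 0x0e = 65b26209f591
query mem[0x15]=0xc5, mem[0x12]=0xf5, mem[0x16]=0x65, mem[0x18]=0x62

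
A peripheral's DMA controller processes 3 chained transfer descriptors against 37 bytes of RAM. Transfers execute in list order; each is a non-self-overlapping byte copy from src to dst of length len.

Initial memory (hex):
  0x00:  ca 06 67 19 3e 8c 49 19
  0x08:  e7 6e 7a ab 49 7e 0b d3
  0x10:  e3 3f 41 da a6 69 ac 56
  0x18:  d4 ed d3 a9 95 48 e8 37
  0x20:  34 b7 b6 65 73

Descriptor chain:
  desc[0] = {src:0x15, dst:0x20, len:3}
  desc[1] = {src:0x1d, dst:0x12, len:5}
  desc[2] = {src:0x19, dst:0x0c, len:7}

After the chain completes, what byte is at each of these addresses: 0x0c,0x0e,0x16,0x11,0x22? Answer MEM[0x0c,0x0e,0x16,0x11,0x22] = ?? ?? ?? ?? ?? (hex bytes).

MEM[0x0c,0x0e,0x16,0x11,0x22] = ed a9 ac e8 56

[0] 0x15->0x20 len=3 : 69 ac 56
[1] 0x1d->0x12 len=5 : 48 e8 37 69 ac
[2] 0x19->0x0c len=7 : ed d3 a9 95 48 e8 37
query mem[0x0c]=0xed, mem[0x0e]=0xa9, mem[0x16]=0xac, mem[0x11]=0xe8, mem[0x22]=0x56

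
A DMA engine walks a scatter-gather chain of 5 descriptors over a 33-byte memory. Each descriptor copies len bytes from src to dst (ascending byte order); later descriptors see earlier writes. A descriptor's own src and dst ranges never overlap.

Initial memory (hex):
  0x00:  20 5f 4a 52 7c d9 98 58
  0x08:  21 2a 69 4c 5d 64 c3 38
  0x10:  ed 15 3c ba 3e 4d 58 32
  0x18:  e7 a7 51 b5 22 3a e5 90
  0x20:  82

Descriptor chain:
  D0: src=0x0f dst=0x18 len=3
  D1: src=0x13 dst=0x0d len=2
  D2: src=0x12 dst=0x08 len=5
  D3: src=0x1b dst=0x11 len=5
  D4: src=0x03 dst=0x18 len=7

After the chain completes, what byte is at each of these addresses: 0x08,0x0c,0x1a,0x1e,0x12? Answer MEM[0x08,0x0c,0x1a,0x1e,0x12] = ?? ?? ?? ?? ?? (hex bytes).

#0 dst[0x18+3] := {0x38,0xed,0x15}
#1 dst[0x0d+2] := {0xba,0x3e}
#2 dst[0x08+5] := {0x3c,0xba,0x3e,0x4d,0x58}
#3 dst[0x11+5] := {0xb5,0x22,0x3a,0xe5,0x90}
#4 dst[0x18+7] := {0x52,0x7c,0xd9,0x98,0x58,0x3c,0xba}
query mem[0x08]=0x3c, mem[0x0c]=0x58, mem[0x1a]=0xd9, mem[0x1e]=0xba, mem[0x12]=0x22

MEM[0x08,0x0c,0x1a,0x1e,0x12] = 3c 58 d9 ba 22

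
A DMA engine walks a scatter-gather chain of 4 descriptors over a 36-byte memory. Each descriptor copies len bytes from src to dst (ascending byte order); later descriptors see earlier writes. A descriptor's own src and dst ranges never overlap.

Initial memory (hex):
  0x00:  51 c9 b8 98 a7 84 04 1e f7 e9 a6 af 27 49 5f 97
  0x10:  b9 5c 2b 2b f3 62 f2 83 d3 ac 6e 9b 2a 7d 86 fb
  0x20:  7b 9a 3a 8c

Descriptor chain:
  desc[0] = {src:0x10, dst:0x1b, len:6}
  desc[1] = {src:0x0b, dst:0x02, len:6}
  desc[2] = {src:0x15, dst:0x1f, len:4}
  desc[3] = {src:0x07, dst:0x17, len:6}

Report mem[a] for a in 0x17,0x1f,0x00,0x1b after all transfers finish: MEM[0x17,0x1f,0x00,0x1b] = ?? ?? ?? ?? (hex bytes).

MEM[0x17,0x1f,0x00,0x1b] = b9 62 51 af

  after D0: wrote 6B at 0x1b = b95c2b2bf362
  after D1: wrote 6B at 0x02 = af27495f97b9
  after D2: wrote 4B at 0x1f = 62f283d3
  after D3: wrote 6B at 0x17 = b9f7e9a6af27
query mem[0x17]=0xb9, mem[0x1f]=0x62, mem[0x00]=0x51, mem[0x1b]=0xaf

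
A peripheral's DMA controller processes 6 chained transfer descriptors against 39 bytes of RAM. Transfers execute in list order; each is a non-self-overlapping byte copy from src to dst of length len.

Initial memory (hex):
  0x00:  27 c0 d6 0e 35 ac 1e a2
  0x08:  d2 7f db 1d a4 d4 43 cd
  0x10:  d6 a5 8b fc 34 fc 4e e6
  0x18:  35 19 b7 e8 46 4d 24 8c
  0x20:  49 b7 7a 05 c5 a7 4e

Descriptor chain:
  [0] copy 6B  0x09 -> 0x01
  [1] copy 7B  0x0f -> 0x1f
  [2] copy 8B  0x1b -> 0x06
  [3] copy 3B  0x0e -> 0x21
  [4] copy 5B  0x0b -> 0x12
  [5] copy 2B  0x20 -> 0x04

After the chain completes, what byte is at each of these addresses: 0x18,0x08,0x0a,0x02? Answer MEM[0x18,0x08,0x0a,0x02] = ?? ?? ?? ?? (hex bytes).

MEM[0x18,0x08,0x0a,0x02] = 35 4d cd db

D0: mem[0x01..0x06] <- [7f db 1d a4 d4 43]
D1: mem[0x1f..0x25] <- [cd d6 a5 8b fc 34 fc]
D2: mem[0x06..0x0d] <- [e8 46 4d 24 cd d6 a5 8b]
D3: mem[0x21..0x23] <- [43 cd d6]
D4: mem[0x12..0x16] <- [d6 a5 8b 43 cd]
D5: mem[0x04..0x05] <- [d6 43]
query mem[0x18]=0x35, mem[0x08]=0x4d, mem[0x0a]=0xcd, mem[0x02]=0xdb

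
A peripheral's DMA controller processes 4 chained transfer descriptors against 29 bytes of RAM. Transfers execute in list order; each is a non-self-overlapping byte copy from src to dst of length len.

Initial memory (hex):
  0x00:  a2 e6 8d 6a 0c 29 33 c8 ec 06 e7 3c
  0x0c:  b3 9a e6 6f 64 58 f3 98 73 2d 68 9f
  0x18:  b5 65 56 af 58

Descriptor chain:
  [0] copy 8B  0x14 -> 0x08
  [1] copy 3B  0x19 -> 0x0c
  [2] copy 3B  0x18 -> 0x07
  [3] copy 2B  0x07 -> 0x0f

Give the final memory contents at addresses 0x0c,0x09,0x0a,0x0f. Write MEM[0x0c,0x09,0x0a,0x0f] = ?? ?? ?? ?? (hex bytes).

D0: mem[0x08..0x0f] <- [73 2d 68 9f b5 65 56 af]
D1: mem[0x0c..0x0e] <- [65 56 af]
D2: mem[0x07..0x09] <- [b5 65 56]
D3: mem[0x0f..0x10] <- [b5 65]
query mem[0x0c]=0x65, mem[0x09]=0x56, mem[0x0a]=0x68, mem[0x0f]=0xb5

MEM[0x0c,0x09,0x0a,0x0f] = 65 56 68 b5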